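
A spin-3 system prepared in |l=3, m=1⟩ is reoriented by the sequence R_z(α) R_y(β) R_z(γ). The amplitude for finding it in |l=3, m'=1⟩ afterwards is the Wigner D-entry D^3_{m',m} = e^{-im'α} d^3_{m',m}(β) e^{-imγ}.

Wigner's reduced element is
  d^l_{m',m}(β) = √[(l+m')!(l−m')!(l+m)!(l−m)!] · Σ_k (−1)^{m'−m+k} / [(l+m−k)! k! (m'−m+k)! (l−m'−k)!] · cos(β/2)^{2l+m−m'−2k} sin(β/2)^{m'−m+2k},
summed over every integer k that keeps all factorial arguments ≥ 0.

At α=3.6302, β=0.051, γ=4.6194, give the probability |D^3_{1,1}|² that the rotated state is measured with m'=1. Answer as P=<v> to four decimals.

First d^3_{1,1}(β=0.051), then the phase factors e^{-i(1)α} and e^{-i(1)γ}:
Half-angle: c=0.999675, s=0.025497. N=√(24·2·24·2)=48.000000
The bounds max(0,m−m')=0 and min(l+m,l−m')=2 give 3 terms
  k=0: (−1)^0·48.0000/(48)·0.9997^6·0.0255^0 = +0.998051
  k=1: (−1)^1·48.0000/(6)·0.9997^4·0.0255^2 = -0.005194
  k=2: (−1)^2·48.0000/(8)·0.9997^2·0.0255^4 = +0.000003
d^3_{1,1}(0.051) = +0.998051 -0.005194 +0.000003 = +0.992859
|D^3_{1,1}|² = |d^3_{1,1}(β)|² = (+0.992859)² = 0.985770 (the z-rotation phases have unit modulus)

P=0.9858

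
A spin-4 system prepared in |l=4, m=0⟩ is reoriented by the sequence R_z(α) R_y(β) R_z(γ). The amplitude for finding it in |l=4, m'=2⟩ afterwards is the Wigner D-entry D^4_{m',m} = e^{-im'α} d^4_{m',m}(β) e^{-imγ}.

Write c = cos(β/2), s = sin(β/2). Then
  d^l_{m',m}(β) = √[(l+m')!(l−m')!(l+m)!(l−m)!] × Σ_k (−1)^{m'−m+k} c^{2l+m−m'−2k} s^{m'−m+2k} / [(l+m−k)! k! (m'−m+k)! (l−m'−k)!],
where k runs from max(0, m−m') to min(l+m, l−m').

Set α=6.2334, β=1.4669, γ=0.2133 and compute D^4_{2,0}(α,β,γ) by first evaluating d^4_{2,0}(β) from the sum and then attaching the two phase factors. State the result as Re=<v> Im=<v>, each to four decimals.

Re=-0.3598 Im=-0.0359

First d^4_{2,0}(β=1.4669), then the phase factors e^{-i(2)α} and e^{-i(0)γ}:
c=cos(1.4669/2)=0.742869, s=sin(1.4669/2)=0.669437; N=√[720·2·24·24]=910.735966
k: max(0,(0)−(2))=0 … min(4+(0),4−(2))=2
  k=0: (−1)^2·910.7360/(96)·0.7429^6·0.6694^2 = +0.714520
  k=1: (−1)^3·910.7360/(36)·0.7429^4·0.6694^4 = -1.547309
  k=2: (−1)^4·910.7360/(96)·0.7429^2·0.6694^6 = +0.471197
d^4_{2,0}(1.4669) = +0.714520 -1.547309 +0.471197 = -0.361592
Phases: e^{-i·(2)·6.2334}=+0.995047+0.099406i, e^{-i·(0)·0.2133}=+1.000000+0.000000i ⇒ D=-0.359801-0.035945i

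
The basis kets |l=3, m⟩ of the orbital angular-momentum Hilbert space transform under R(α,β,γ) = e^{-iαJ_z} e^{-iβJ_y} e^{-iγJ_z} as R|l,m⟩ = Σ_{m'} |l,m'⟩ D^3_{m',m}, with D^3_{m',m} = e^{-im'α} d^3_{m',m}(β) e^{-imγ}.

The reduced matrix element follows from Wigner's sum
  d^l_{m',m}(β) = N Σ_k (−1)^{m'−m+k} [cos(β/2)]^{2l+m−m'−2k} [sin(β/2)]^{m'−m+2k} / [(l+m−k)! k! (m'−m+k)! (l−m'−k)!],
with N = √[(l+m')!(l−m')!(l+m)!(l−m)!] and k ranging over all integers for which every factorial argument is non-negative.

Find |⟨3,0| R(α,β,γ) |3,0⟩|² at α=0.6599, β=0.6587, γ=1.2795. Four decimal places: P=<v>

P=0.0025

Split into d^3_{0,0}(β=0.6587) × two z-phases.
c=cos(0.6587/2)=0.946253, s=sin(0.6587/2)=0.323428; N=√[6·6·6·6]=36.000000
k: max(0,(0)−(0))=0 … min(3+(0),3−(0))=3
  k=0: (−1)^0·36.0000/(36)·0.9463^6·0.3234^0 = +0.717865
  k=1: (−1)^1·36.0000/(4)·0.9463^4·0.3234^2 = -0.754791
  k=2: (−1)^2·36.0000/(4)·0.9463^2·0.3234^4 = +0.088179
  k=3: (−1)^3·36.0000/(36)·0.9463^0·0.3234^6 = -0.001145
d^3_{0,0}(0.6587) = +0.717865 -0.754791 +0.088179 -0.001145 = +0.050110
|D^3_{0,0}|² = |d^3_{0,0}(β)|² = (+0.050110)² = 0.002511 (the z-rotation phases have unit modulus)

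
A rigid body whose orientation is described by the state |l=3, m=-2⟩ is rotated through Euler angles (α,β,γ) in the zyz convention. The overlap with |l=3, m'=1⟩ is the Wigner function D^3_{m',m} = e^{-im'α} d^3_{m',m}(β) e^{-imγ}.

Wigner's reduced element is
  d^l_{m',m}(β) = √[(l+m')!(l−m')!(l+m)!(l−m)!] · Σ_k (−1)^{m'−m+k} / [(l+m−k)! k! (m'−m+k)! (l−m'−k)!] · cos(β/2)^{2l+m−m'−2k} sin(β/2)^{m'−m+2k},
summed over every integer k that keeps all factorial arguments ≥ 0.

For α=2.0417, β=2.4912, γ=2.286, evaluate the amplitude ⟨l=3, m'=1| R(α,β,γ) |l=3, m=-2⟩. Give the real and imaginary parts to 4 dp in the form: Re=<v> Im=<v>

Re=-0.4884 Im=0.3423

First d^3_{1,-2}(β=2.4912), then the phase factors e^{-i(1)α} and e^{-i(-2)γ}:
c=cos(2.4912/2)=0.319495, s=sin(2.4912/2)=0.947588; N=√[24·2·1·120]=75.894664
Admissible k: 0..1 (factorial args all ≥0)
  k=0: (−1)^3·75.8947/(12)·0.3195^3·0.9476^3 = -0.175501
  k=1: (−1)^4·75.8947/(24)·0.3195^1·0.9476^5 = +0.771901
d^3_{1,-2}(2.4912) = -0.175501 +0.771901 = +0.596400
Phases: e^{-i·(1)·2.0417}=-0.453692-0.891159i, e^{-i·(-2)·2.286}=-0.139928-0.990162i ⇒ D=-0.488396+0.342290i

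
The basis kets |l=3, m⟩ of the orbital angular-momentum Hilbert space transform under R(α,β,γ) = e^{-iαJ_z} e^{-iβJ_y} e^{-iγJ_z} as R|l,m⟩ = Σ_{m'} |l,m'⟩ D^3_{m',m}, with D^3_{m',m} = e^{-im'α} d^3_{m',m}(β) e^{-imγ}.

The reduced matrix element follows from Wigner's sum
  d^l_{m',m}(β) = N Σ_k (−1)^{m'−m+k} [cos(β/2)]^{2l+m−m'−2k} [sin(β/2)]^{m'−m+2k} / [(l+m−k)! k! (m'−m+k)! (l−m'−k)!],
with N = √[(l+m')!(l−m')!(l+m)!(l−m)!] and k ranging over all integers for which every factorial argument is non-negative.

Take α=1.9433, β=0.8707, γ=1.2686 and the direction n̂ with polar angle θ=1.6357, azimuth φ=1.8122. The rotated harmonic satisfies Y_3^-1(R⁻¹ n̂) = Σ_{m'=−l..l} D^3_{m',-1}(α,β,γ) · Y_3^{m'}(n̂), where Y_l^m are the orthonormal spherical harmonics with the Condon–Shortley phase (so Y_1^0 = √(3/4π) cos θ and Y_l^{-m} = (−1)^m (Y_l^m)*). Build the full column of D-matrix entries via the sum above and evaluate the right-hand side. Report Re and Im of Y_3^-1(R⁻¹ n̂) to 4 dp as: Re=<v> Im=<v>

Need the full column D^3_{m',-1} for m'=−3..3 at α=1.9433, β=0.8707, γ=1.2686.
cos(β/2)=0.906722, sin(β/2)=0.421728
d^3_{-3,-1}: single k=2 term ⇒ +0.465594;  D = +0.319230+0.338925i
d^3_{-2,-1}: k∈[1..2] ⇒ +0.817343 -0.353631 = +0.463712;  D = +0.198692-0.418987i
d^3_{-1,-1}: k∈[0..2] ⇒ +0.555708 -0.961727 +0.156037 = -0.249982;  D = +0.249365+0.017561i
d^3_{0,-1}: k∈[0..2] ⇒ -0.895354 +0.581074 -0.041901 = -0.356181;  D = -0.106006-0.340041i
d^3_{1,-1}: k∈[0..2] ⇒ +0.721296 -0.208050 +0.005626 = +0.518871;  D = +0.405184-0.324120i
d^3_{2,-1}: k∈[0..1] ⇒ -0.353631 +0.038250 = -0.315380;  D = +0.273128+0.157688i
d^3_{3,-1}: single k=0 term ⇒ +0.100722;  D = -0.015160+0.099574i
Y_3^{m'}(θ=1.6357,φ=1.8122) and Σ D·Y over m':
  (+0.3192+0.3389i)·(+0.2747+0.3105i)  (+0.1987-0.4190i)·(+0.0585-0.0306i)  (+0.2494+0.0176i)·(+0.0755+0.3066i)  (-0.1060-0.3400i)·(+0.0721+0.0000i)  (+0.4052-0.3241i)·(-0.0755+0.3066i)  (+0.2731+0.1577i)·(+0.0585+0.0306i)  (-0.0152+0.0996i)·(-0.2747+0.3105i)
Y_3^-1(R⁻¹ n̂) = +0.040167+0.349109i

Re=0.0402 Im=0.3491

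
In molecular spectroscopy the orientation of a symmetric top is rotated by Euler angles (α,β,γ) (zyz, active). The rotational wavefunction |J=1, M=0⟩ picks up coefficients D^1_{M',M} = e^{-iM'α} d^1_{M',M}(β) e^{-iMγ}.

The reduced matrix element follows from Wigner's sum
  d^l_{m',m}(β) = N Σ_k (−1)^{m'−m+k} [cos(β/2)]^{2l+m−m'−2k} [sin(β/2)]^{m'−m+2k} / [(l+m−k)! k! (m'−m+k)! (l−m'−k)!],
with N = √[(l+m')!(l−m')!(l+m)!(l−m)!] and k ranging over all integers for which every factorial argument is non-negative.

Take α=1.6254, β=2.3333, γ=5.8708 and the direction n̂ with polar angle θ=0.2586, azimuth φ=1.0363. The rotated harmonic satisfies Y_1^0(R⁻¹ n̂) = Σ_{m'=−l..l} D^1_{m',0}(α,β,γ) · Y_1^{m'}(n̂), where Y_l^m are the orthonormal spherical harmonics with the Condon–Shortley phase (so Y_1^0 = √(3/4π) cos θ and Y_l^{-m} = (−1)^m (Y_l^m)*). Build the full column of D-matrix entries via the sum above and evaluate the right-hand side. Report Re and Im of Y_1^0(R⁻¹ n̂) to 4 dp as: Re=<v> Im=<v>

Re=-0.2512 Im=0.0000

Need the full column D^1_{m',0} for m'=−1..1 at α=1.6254, β=2.3333, γ=5.8708.
cos(β/2)=0.393234, sin(β/2)=0.919438
d^1_{-1,0}: single k=1 term ⇒ +0.511315;  D = -0.027906+0.510553i
d^1_{0,0}: k∈[0..1] ⇒ +0.154633 -0.845367 = -0.690734;  D = -0.690734+0.000000i
d^1_{1,0}: single k=0 term ⇒ -0.511315;  D = +0.027906+0.510553i
Y_1^{m'}(θ=0.2586,φ=1.0363) and Σ D·Y over m':
  (-0.0279+0.5106i)·(+0.0450-0.0760i)  (-0.6907+0.0000i)·(+0.4724+0.0000i)  (+0.0279+0.5106i)·(-0.0450-0.0760i)
Y_1^0(R⁻¹ n̂) = -0.251150+0.000000i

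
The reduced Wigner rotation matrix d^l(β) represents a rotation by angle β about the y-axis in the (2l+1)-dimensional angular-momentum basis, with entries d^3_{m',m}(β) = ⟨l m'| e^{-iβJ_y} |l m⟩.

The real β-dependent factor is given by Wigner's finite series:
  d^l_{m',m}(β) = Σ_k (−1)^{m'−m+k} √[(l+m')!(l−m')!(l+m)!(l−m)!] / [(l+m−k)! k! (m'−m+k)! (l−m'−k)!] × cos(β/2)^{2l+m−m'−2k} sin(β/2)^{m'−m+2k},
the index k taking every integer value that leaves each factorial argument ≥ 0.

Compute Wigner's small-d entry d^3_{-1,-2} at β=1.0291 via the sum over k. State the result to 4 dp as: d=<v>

d^3_{-1,-2}(β=1.0291) via Wigner's sum:
c=cos(1.0291/2)=0.870514, s=sin(1.0291/2)=0.492143; N=√[2·24·1·120]=75.894664
The bounds max(0,m−m')=0 and min(l+m,l−m')=1 give 2 terms
  k=0: (−1)^1·75.8947/(24)·0.8705^5·0.4921^1 = -0.777985
  k=1: (−1)^2·75.8947/(12)·0.8705^3·0.4921^3 = +0.497316
d^3_{-1,-2}(1.0291) = -0.777985 +0.497316 = -0.280669

d=-0.2807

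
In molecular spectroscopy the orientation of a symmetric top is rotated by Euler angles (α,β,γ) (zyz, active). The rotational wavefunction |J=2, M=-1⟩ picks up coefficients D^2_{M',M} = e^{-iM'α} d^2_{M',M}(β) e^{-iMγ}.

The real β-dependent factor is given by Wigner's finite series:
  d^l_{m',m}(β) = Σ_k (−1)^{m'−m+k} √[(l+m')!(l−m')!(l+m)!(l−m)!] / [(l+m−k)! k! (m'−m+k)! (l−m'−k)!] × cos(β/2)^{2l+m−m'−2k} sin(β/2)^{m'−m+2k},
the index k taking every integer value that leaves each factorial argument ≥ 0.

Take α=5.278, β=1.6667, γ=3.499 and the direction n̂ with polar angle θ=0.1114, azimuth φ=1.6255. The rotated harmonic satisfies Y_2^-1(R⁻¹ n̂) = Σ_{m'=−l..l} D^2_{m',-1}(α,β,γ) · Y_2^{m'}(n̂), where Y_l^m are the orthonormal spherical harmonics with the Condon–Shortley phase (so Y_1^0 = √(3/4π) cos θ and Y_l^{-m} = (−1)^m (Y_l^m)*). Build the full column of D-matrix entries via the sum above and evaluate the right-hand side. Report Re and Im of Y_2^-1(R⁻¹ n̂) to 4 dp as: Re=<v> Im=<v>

Need the full column D^2_{m',-1} for m'=−2..2 at α=5.278, β=1.6667, γ=3.499.
cos(β/2)=0.672400, sin(β/2)=0.740188
d^2_{-2,-1}: single k=1 term ⇒ +0.450044;  D = +0.036937+0.448526i
d^2_{-1,-1}: k∈[0..1] ⇒ +0.204414 -0.743123 = -0.538709;  D = +0.429581-0.325066i
d^2_{0,-1}: k∈[0..1] ⇒ -0.551189 +0.667928 = +0.116739;  D = -0.109362-0.040841i
d^2_{1,-1}: k∈[0..1] ⇒ +0.743123 -0.300171 = +0.442952;  D = -0.091559-0.433386i
d^2_{2,-1}: single k=0 term ⇒ -0.545361;  D = -0.390069+0.381136i
Y_2^{m'}(θ=0.1114,φ=1.6255) and Σ D·Y over m':
  (+0.0369+0.4485i)·(-0.0047+0.0005i)  (+0.4296-0.3251i)·(-0.0047-0.0852i)  (-0.1094-0.0408i)·(+0.6191+0.0000i)  (-0.0916-0.4334i)·(+0.0047-0.0852i)  (-0.3901+0.3811i)·(-0.0047-0.0005i)
Y_2^-1(R⁻¹ n̂) = -0.133134-0.058311i

Re=-0.1331 Im=-0.0583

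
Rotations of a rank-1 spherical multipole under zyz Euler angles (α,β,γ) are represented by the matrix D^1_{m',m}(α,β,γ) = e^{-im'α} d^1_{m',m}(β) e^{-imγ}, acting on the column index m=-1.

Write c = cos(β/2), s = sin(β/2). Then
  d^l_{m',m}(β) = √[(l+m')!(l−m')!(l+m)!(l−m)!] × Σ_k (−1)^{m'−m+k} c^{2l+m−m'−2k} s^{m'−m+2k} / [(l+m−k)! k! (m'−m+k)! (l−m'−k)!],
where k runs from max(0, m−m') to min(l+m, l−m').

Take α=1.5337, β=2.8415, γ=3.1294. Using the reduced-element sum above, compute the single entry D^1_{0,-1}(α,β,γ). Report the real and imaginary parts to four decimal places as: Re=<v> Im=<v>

Re=0.2090 Im=-0.0025

First d^1_{0,-1}(β=2.8415), then the phase factors e^{-i(0)α} and e^{-i(-1)γ}:
c=cos(2.8415/2)=0.149484, s=sin(2.8415/2)=0.988764; N=√[1·1·1·2]=1.414214
Admissible k: 0..0 (factorial args all ≥0)
  k=0: (−1)^1·1.4142/(1)·0.1495^1·0.9888^1 = -0.209027
d^1_{0,-1}(2.8415) = -0.209027
D = (+1.000000+0.000000i)·(-0.209027)·(-0.999926+0.012192i) = +0.209011-0.002549i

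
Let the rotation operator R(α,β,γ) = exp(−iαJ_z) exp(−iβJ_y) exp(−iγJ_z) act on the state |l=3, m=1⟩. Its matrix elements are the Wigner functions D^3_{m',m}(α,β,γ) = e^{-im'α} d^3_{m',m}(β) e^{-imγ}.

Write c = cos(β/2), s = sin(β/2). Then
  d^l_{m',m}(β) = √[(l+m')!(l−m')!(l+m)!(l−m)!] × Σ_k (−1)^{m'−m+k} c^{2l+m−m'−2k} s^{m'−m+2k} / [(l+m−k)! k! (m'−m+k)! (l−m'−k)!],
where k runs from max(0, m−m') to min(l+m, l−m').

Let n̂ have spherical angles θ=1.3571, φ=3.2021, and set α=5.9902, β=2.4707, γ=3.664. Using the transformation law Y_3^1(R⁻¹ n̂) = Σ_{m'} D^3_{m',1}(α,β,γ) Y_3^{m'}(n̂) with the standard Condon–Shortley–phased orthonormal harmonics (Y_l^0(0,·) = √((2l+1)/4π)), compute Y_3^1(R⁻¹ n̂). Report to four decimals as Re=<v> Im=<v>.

Need the full column D^3_{m',1} for m'=−3..3 at α=5.9902, β=2.4707, γ=3.664.
cos(β/2)=0.329191, sin(β/2)=0.944263
d^3_{-3,1}: single k=4 term ⇒ +0.333667;  D = -0.056264+0.328889i
d^3_{-2,1}: k∈[3..4] ⇒ +0.189956 -0.781472 = -0.591516;  D = +0.263884-0.529393i
d^3_{-1,1}: k∈[2..4] ⇒ +0.062824 -0.689220 +0.708858 = +0.082462;  D = -0.056535+0.060032i
d^3_{0,1}: k∈[1..3] ⇒ +0.012645 -0.312129 +0.856060 = +0.556576;  D = -0.482340+0.277713i
d^3_{1,1}: k∈[0..2] ⇒ +0.001273 -0.083766 +0.516915 = +0.434422;  D = -0.423039+0.098794i
d^3_{2,1}: k∈[0..1] ⇒ -0.011543 +0.189956 = +0.178412;  D = -0.178052-0.011333i
d^3_{3,1}: single k=0 term ⇒ +0.040553;  D = -0.038002-0.014155i
Y_3^{m'}(θ=1.3571,φ=3.2021) and Σ D·Y over m':
  (-0.0563+0.3289i)·(-0.3830+0.0703i)  (+0.2639-0.5294i)·(+0.2055-0.0250i)  (-0.0565+0.0600i)·(+0.2444-0.0148i)  (-0.4823+0.2777i)·(-0.2196+0.0000i)  (-0.4230+0.0988i)·(-0.2444-0.0148i)  (-0.1781-0.0113i)·(+0.2055+0.0250i)  (-0.0380-0.0142i)·(+0.3830+0.0703i)
Y_3^1(R⁻¹ n̂) = +0.187405-0.323525i

Re=0.1874 Im=-0.3235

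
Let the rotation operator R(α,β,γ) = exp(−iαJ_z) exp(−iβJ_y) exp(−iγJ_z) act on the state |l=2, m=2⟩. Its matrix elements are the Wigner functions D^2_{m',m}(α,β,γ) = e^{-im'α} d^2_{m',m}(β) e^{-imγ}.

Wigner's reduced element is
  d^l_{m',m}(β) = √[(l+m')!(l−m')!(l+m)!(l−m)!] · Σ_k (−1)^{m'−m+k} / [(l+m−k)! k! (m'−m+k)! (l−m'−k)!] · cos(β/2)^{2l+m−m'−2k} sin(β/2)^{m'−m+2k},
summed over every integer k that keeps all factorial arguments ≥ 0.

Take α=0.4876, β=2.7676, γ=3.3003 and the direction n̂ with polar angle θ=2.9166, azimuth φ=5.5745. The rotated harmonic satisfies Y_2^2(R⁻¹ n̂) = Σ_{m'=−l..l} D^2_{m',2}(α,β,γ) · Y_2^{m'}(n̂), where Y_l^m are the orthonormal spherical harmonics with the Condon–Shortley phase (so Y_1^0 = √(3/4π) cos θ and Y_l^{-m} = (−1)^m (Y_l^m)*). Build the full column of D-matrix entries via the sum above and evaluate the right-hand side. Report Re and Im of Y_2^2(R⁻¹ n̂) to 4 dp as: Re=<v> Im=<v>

Re=-0.0010 Im=-0.0470

Need the full column D^2_{m',2} for m'=−2..2 at α=0.4876, β=2.7676, γ=3.3003.
cos(β/2)=0.185908, sin(β/2)=0.982567
d^2_{-2,2}: single k=4 term ⇒ +0.932071;  D = +0.737592+0.569836i
d^2_{-1,2}: single k=3 term ⇒ +0.352708;  D = +0.347613+0.059736i
d^2_{0,2}: single k=2 term ⇒ +0.081733;  D = +0.077650-0.025510i
d^2_{1,2}: single k=1 term ⇒ +0.012627;  D = +0.008752-0.009102i
d^2_{2,2}: single k=0 term ⇒ +0.001195;  D = +0.000328-0.001149i
Y_2^{m'}(θ=2.9166,φ=5.5745) and Σ D·Y over m':
  (+0.7376+0.5698i)·(+0.0029+0.0190i)  (+0.3476+0.0597i)·(-0.1276-0.1093i)  (+0.0777-0.0255i)·(+0.5837+0.0000i)  (+0.0088-0.0091i)·(+0.1276-0.1093i)  (+0.0003-0.0011i)·(+0.0029-0.0190i)
Y_2^2(R⁻¹ n̂) = -0.001044-0.046959i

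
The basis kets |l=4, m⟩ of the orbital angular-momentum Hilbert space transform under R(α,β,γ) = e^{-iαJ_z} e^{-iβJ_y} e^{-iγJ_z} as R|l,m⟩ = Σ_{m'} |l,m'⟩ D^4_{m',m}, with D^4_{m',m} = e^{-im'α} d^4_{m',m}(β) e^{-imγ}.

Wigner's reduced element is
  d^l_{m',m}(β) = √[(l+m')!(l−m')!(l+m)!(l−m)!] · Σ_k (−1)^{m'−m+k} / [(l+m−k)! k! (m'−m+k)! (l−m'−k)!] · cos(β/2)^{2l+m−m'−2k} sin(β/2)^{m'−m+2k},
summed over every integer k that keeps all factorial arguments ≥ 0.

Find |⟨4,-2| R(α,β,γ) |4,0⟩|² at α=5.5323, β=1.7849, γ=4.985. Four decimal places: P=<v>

D^4_{-2,0}(5.5323,1.7849,4.985) = e^{-i·-2·5.5323}·d^4_{-2,0}(1.7849)·e^{-i·0·4.985}. Compute d first:
With c≡cos(β/2)=0.627506 and s≡sin(β/2)=0.778611, N=[2·720·24·24]^{1/2}=910.735966
Admissible k: 2..4 (factorial args all ≥0)
  k=2: (−1)^0·910.7360/(96)·0.6275^6·0.7786^2 = +0.351133
  k=3: (−1)^1·910.7360/(36)·0.6275^4·0.7786^4 = -1.441603
  k=4: (−1)^2·910.7360/(96)·0.6275^2·0.7786^6 = +0.832305
d^4_{-2,0}(1.7849) = +0.351133 -1.441603 +0.832305 = -0.258165
|D^4_{-2,0}|² = |d^4_{-2,0}(β)|² = (-0.258165)² = 0.066649 (the z-rotation phases have unit modulus)

P=0.0666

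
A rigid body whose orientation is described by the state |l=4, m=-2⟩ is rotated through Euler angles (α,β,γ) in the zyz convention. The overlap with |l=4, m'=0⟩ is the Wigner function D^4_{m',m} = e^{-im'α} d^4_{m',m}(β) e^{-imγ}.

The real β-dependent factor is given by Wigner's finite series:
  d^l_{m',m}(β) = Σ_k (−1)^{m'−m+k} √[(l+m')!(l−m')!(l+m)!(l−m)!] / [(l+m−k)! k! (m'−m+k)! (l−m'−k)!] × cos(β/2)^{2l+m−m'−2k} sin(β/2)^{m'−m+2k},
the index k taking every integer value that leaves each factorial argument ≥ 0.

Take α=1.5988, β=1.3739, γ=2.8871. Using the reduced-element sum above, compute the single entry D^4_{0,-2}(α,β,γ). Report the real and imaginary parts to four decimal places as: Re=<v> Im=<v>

D^4_{0,-2}(1.5988,1.3739,2.8871) = e^{-i·0·1.5988}·d^4_{0,-2}(1.3739)·e^{-i·-2·2.8871}. Compute d first:
c=cos(1.3739/2)=0.773184, s=sin(1.3739/2)=0.634182; N=√[24·24·2·720]=910.735966
k: max(0,(-2)−(0))=0 … min(4+(-2),4−(0))=2
  k=0: (−1)^2·910.7360/(96)·0.7732^6·0.6342^2 = +0.815165
  k=1: (−1)^3·910.7360/(36)·0.7732^4·0.6342^4 = -1.462435
  k=2: (−1)^4·910.7360/(96)·0.7732^2·0.6342^6 = +0.368952
d^4_{0,-2}(1.3739) = +0.815165 -1.462435 +0.368952 = -0.278318
Attach z-rotation phases: D = e^{-i(0)(1.5988)}·(-0.278318)·e^{-i(-2)(2.8871)} = -0.243038+0.135622i

Re=-0.2430 Im=0.1356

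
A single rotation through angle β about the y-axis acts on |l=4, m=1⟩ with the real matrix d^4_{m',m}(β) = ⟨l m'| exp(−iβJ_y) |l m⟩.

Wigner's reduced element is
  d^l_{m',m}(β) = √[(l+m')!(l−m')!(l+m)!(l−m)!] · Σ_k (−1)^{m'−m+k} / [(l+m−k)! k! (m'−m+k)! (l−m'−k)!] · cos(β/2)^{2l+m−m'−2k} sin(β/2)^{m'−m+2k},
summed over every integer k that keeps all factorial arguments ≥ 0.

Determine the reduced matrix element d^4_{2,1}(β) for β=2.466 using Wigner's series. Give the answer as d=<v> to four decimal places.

d^4_{2,1}(β=2.466) via Wigner's sum:
With c≡cos(β/2)=0.331409 and s≡sin(β/2)=0.943487, N=[720·2·120·6]^{1/2}=1018.233765
Admissible k: 0..2 (factorial args all ≥0)
  k=0: (−1)^1·1018.2338/(240)·0.3314^7·0.9435^1 = -0.001758
  k=1: (−1)^2·1018.2338/(48)·0.3314^5·0.9435^3 = +0.071225
  k=2: (−1)^3·1018.2338/(72)·0.3314^3·0.9435^5 = -0.384846
d^4_{2,1}(2.466) = -0.001758 +0.071225 -0.384846 = -0.315378

d=-0.3154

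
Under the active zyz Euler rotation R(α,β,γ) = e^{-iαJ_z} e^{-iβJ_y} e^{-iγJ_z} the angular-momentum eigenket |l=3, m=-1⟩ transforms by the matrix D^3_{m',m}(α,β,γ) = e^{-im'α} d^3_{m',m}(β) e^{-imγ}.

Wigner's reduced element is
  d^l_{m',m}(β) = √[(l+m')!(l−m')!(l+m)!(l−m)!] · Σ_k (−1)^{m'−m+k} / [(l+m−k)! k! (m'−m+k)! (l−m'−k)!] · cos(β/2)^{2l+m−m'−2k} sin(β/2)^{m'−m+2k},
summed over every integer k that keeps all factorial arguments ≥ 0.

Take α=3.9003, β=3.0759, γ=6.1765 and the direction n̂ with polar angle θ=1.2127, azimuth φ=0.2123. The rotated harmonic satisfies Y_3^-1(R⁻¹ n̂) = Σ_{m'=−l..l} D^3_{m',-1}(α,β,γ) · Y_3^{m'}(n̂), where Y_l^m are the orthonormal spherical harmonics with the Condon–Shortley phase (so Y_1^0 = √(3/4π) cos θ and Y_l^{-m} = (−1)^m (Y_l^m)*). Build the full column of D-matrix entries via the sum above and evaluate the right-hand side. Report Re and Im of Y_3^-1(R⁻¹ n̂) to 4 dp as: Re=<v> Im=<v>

Need the full column D^3_{m',-1} for m'=−3..3 at α=3.9003, β=3.0759, γ=6.1765.
cos(β/2)=0.032840, sin(β/2)=0.999461
d^3_{-3,-1}: single k=2 term ⇒ +0.000004;  D = +0.000003-0.000004i
d^3_{-2,-1}: k∈[1..2] ⇒ +0.000000 -0.000224 = -0.000224;  D = -0.000036-0.000221i
d^3_{-1,-1}: k∈[0..2] ⇒ +0.000000 -0.000009 +0.006457 = +0.006448;  D = -0.005125-0.003912i
d^3_{0,-1}: k∈[0..2] ⇒ -0.000000 +0.000367 -0.113456 = -0.113089;  D = -0.112446+0.012042i
d^3_{1,-1}: k∈[0..2] ⇒ +0.000007 -0.008609 +0.996768 = +0.988166;  D = -0.640669+0.752340i
d^3_{2,-1}: k∈[0..1] ⇒ -0.000224 +0.103571 = +0.103347;  D = -0.005506-0.103200i
d^3_{3,-1}: single k=0 term ⇒ +0.004168;  D = +0.003025+0.002868i
Y_3^{m'}(θ=1.2127,φ=0.2123) and Σ D·Y over m':
  (+0.0000-0.0000i)·(+0.2756-0.2038i)  (-0.0000-0.0002i)·(+0.2863-0.1294i)  (-0.0051-0.0039i)·(-0.1141+0.0246i)  (-0.1124+0.0120i)·(-0.3120+0.0000i)  (-0.6407+0.7523i)·(+0.1141+0.0246i)  (-0.0055-0.1032i)·(+0.2863+0.1294i)  (+0.0030+0.0029i)·(-0.2756-0.2038i)
Y_3^-1(R⁻¹ n̂) = -0.044376+0.034951i

Re=-0.0444 Im=0.0350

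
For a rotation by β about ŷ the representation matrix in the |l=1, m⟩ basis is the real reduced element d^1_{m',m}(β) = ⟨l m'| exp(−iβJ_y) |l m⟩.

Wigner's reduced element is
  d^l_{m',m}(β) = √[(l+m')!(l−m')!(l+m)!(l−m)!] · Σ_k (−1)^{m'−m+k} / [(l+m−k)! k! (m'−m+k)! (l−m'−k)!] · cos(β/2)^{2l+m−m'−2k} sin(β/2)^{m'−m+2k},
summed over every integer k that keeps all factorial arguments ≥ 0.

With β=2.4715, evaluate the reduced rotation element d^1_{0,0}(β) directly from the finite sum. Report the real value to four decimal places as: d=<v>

d=-0.7838

d^1_{0,0}(β=2.4715) via Wigner's sum:
c=cos(2.4715/2)=0.328813, s=sin(2.4715/2)=0.944395; N=√[1·1·1·1]=1.000000
k∈{0,1} keeps every argument non-negative
  k=0: (−1)^0·1.0000/(1)·0.3288^2·0.9444^0 = +0.108118
  k=1: (−1)^1·1.0000/(1)·0.3288^0·0.9444^2 = -0.891882
d^1_{0,0}(2.4715) = +0.108118 -0.891882 = -0.783764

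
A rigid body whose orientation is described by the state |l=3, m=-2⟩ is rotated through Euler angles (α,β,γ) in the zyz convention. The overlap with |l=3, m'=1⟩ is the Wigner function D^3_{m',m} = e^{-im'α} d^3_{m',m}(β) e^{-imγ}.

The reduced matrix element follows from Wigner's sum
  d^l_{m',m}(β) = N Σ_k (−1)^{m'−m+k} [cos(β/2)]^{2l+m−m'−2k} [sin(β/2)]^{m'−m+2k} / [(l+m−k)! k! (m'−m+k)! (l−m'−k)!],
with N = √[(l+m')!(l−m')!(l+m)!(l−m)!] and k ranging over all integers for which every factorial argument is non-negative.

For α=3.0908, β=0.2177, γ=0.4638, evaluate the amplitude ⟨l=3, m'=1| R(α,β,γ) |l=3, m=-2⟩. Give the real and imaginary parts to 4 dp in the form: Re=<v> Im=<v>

Split into d^3_{1,-2}(β=0.2177) × two z-phases.
c=cos(0.2177/2)=0.994082, s=sin(0.2177/2)=0.108635; N=√[24·2·1·120]=75.894664
The bounds max(0,m−m')=0 and min(l+m,l−m')=1 give 2 terms
  k=0: (−1)^3·75.8947/(12)·0.9941^3·0.1086^3 = -0.007965
  k=1: (−1)^4·75.8947/(24)·0.9941^1·0.1086^5 = +0.000048
d^3_{1,-2}(0.2177) = -0.007965 +0.000048 = -0.007918
Attach z-rotation phases: D = e^{-i(1)(3.0908)}·(-0.007918)·e^{-i(-2)(0.4638)} = +0.004421+0.006569i

Re=0.0044 Im=0.0066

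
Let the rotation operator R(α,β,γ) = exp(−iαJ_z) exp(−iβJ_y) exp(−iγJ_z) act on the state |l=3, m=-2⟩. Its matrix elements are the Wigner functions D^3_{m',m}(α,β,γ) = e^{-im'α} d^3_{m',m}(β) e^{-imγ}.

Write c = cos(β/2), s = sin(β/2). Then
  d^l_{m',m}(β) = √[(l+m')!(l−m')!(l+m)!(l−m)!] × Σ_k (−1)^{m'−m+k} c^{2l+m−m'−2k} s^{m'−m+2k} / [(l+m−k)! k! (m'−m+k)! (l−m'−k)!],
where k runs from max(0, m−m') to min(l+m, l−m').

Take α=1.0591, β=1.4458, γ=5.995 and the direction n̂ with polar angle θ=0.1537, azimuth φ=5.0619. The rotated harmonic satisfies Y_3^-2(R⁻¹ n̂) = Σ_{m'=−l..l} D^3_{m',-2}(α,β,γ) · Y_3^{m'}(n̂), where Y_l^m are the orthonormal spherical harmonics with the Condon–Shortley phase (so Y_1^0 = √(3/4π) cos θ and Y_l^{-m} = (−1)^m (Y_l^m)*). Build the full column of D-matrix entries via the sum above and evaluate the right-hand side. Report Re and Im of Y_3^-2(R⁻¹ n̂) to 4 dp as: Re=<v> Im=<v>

Re=0.0171 Im=-0.0179

Need the full column D^3_{m',-2} for m'=−3..3 at α=1.0591, β=1.4458, γ=5.995.
cos(β/2)=0.749890, sin(β/2)=0.661562
d^3_{-3,-2}: single k=1 term ⇒ +0.384269;  D = -0.329460+0.197785i
d^3_{-2,-2}: k∈[0..1] ⇒ +0.177822 -0.691994 = -0.514172;  D = -0.014892-0.513956i
d^3_{-1,-2}: k∈[0..1] ⇒ -0.496089 +0.772210 = +0.276121;  D = +0.244569+0.128175i
d^3_{0,-2}: k∈[0..1] ⇒ +0.758041 -0.589982 = +0.168060;  D = +0.140909-0.091590i
d^3_{1,-2}: k∈[0..1] ⇒ -0.772210 +0.300504 = -0.471705;  D = +0.030486+0.470719i
d^3_{2,-2}: k∈[0..1] ⇒ +0.538577 -0.083835 = +0.454743;  D = -0.410059-0.196577i
d^3_{3,-2}: single k=0 term ⇒ -0.232770;  D = +0.190512-0.133742i
Y_3^{m'}(θ=0.1537,φ=5.0619) and Σ D·Y over m':
  (-0.3295+0.1978i)·(-0.0013-0.0007i)  (-0.0149-0.5140i)·(-0.0181+0.0152i)  (+0.2446+0.1282i)·(+0.0658+0.1805i)  (+0.1409-0.0916i)·(+0.6943+0.0000i)  (+0.0305+0.4707i)·(-0.0658+0.1805i)  (-0.4101-0.1966i)·(-0.0181-0.0152i)  (+0.1905-0.1337i)·(+0.0013-0.0007i)
Y_3^-2(R⁻¹ n̂) = +0.017080-0.017915i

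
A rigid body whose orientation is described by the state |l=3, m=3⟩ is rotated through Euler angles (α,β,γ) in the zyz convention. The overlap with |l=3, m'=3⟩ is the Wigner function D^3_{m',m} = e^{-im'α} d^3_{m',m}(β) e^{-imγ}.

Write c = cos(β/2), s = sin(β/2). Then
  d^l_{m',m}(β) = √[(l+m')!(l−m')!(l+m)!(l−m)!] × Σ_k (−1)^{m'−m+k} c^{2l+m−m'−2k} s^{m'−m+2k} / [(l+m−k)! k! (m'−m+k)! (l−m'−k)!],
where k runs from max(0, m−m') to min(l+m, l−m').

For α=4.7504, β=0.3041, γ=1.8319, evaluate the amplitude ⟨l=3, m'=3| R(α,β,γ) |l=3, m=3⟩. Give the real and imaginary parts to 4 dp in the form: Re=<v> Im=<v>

Re=0.5817 Im=-0.7291

Split into d^3_{3,3}(β=0.3041) × two z-phases.
Half-angle: c=0.988463, s=0.151465. N=√(720·1·720·1)=720.000000
The bounds max(0,m−m')=0 and min(l+m,l−m')=0 give 1 term
  k=0: (−1)^0·720.0000/(720)·0.9885^6·0.1515^0 = +0.932742
d^3_{3,3}(0.3041) = +0.932742
D = (-0.113786-0.993505i)·(+0.932742)·(+0.705629+0.708581i) = +0.581740-0.729100i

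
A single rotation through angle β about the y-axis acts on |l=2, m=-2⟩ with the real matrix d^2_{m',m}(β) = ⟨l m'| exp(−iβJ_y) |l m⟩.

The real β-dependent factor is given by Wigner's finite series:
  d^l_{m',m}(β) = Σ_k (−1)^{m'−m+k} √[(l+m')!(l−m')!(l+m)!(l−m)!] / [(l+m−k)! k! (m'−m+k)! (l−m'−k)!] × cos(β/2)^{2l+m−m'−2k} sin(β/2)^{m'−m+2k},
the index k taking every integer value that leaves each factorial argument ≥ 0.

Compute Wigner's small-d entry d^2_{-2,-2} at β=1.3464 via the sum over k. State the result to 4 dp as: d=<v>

d^2_{-2,-2}(β=1.3464) via Wigner's sum:
With c≡cos(β/2)=0.781831 and s≡sin(β/2)=0.623491, N=[1·24·1·24]^{1/2}=24.000000
k∈{0} keeps every argument non-negative
  k=0: (−1)^0·24.0000/(24)·0.7818^4·0.6235^0 = +0.373637
d^2_{-2,-2}(1.3464) = +0.373637

d=0.3736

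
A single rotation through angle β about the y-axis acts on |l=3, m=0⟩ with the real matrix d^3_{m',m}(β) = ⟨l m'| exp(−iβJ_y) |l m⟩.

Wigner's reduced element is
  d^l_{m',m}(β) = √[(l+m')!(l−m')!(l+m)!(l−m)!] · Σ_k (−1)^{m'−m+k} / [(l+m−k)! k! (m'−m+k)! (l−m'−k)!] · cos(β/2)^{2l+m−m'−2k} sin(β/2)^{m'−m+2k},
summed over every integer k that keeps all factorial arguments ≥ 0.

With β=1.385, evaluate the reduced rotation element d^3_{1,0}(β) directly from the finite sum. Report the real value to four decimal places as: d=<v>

d^3_{1,0}(β=1.385) via Wigner's sum:
c=cos(1.385/2)=0.769652, s=sin(1.385/2)=0.638463; N=√[24·2·6·6]=41.569219
k∈{0,1,2} keeps every argument non-negative
  k=0: (−1)^1·41.5692/(12)·0.7697^5·0.6385^1 = -0.597309
  k=1: (−1)^2·41.5692/(4)·0.7697^3·0.6385^3 = +1.233114
  k=2: (−1)^3·41.5692/(12)·0.7697^1·0.6385^5 = -0.282856
d^3_{1,0}(1.385) = -0.597309 +1.233114 -0.282856 = +0.352949

d=0.3529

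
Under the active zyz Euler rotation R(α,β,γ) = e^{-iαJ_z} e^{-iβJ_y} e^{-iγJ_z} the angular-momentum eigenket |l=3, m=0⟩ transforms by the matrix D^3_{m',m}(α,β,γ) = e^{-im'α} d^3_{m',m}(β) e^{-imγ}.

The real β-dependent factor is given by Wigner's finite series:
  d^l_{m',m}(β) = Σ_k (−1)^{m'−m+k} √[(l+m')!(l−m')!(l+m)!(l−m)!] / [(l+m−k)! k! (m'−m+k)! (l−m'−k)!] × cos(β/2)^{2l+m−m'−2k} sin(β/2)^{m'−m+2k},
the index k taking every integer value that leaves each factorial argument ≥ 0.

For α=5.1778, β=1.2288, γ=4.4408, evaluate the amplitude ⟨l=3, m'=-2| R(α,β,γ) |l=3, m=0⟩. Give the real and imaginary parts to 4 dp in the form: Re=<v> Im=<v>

D^3_{-2,0}(5.1778,1.2288,4.4408) = e^{-i·-2·5.1778}·d^3_{-2,0}(1.2288)·e^{-i·0·4.4408}. Compute d first:
c=cos(1.2288/2)=0.817119, s=sin(1.2288/2)=0.576468; N=√[1·120·6·6]=65.726707
k: max(0,(0)−(-2))=2 … min(3+(0),3−(-2))=3
  k=2: (−1)^0·65.7267/(12)·0.8171^4·0.5765^2 = +0.811435
  k=3: (−1)^1·65.7267/(12)·0.8171^2·0.5765^4 = -0.403863
d^3_{-2,0}(1.2288) = +0.811435 -0.403863 = +0.407573
Attach z-rotation phases: D = e^{-i(-2)(5.1778)}·(+0.407573)·e^{-i(0)(4.4408)} = -0.243392-0.326918i

Re=-0.2434 Im=-0.3269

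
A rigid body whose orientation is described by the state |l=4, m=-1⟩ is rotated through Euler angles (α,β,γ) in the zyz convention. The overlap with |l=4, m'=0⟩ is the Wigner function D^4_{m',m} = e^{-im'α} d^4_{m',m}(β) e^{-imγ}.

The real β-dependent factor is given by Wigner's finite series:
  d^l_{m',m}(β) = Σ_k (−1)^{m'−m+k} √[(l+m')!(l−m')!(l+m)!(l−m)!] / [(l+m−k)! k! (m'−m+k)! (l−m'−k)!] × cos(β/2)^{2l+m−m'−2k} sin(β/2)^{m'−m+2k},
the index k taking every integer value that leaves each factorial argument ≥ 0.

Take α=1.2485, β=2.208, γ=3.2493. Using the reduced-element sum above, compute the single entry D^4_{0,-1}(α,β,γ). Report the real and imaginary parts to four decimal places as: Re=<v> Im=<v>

Split into d^4_{0,-1}(β=2.208) × two z-phases.
c=cos(2.208/2)=0.450028, s=sin(2.208/2)=0.893015; N=√[24·24·6·120]=643.987578
k∈{0,1,2,3} keeps every argument non-negative
  k=0: (−1)^1·643.9876/(144)·0.4500^7·0.8930^1 = -0.014930
  k=1: (−1)^2·643.9876/(24)·0.4500^5·0.8930^3 = +0.352726
  k=2: (−1)^3·643.9876/(24)·0.4500^3·0.8930^5 = -1.388918
  k=3: (−1)^4·643.9876/(144)·0.4500^1·0.8930^7 = +0.911516
d^4_{0,-1}(2.208) = -0.014930 +0.352726 -1.388918 +0.911516 = -0.139606
Phases: e^{-i·(0)·1.2485}=+1.000000+0.000000i, e^{-i·(-1)·3.2493}=-0.994205-0.107499i ⇒ D=+0.138797+0.015008i

Re=0.1388 Im=0.0150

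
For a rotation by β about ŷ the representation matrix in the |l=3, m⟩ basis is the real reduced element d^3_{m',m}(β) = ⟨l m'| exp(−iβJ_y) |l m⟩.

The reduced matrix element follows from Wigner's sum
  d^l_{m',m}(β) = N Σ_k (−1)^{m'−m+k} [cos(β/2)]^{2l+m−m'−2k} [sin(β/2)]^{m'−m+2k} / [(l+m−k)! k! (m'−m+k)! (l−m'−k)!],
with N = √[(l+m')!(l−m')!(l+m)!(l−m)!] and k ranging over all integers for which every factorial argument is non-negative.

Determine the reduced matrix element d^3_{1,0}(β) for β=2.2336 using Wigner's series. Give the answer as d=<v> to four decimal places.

d=-0.3049

d^3_{1,0}(β=2.2336) via Wigner's sum:
With c≡cos(β/2)=0.438561 and s≡sin(β/2)=0.898702, N=[24·2·6·6]^{1/2}=41.569219
The bounds max(0,m−m')=0 and min(l+m,l−m')=2 give 3 terms
  k=0: (−1)^1·41.5692/(12)·0.4386^5·0.8987^1 = -0.050507
  k=1: (−1)^2·41.5692/(4)·0.4386^3·0.8987^3 = +0.636278
  k=2: (−1)^3·41.5692/(12)·0.4386^1·0.8987^5 = -0.890631
d^3_{1,0}(2.2336) = -0.050507 +0.636278 -0.890631 = -0.304860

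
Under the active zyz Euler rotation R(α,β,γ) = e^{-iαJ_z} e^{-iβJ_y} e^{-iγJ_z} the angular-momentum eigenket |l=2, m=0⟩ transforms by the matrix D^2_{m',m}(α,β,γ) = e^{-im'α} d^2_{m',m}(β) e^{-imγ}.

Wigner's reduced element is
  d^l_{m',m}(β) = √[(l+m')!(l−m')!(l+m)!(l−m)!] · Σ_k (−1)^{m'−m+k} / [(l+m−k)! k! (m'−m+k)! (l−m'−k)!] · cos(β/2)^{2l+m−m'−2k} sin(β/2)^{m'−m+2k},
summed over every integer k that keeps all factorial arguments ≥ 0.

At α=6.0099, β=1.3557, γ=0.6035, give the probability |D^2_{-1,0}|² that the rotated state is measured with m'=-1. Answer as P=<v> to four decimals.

D^2_{-1,0}(6.0099,1.3557,0.6035) = e^{-i·-1·6.0099}·d^2_{-1,0}(1.3557)·e^{-i·0·0.6035}. Compute d first:
With c≡cos(β/2)=0.778923 and s≡sin(β/2)=0.627120, N=[1·6·2·2]^{1/2}=4.898979
Admissible k: 1..2 (factorial args all ≥0)
  k=1: (−1)^0·4.8990/(2)·0.7789^3·0.6271^1 = +0.725955
  k=2: (−1)^1·4.8990/(2)·0.7789^1·0.6271^3 = -0.470567
d^2_{-1,0}(1.3557) = +0.725955 -0.470567 = +0.255387
|D^2_{-1,0}|² = |d^2_{-1,0}(β)|² = (+0.255387)² = 0.065223 (the z-rotation phases have unit modulus)

P=0.0652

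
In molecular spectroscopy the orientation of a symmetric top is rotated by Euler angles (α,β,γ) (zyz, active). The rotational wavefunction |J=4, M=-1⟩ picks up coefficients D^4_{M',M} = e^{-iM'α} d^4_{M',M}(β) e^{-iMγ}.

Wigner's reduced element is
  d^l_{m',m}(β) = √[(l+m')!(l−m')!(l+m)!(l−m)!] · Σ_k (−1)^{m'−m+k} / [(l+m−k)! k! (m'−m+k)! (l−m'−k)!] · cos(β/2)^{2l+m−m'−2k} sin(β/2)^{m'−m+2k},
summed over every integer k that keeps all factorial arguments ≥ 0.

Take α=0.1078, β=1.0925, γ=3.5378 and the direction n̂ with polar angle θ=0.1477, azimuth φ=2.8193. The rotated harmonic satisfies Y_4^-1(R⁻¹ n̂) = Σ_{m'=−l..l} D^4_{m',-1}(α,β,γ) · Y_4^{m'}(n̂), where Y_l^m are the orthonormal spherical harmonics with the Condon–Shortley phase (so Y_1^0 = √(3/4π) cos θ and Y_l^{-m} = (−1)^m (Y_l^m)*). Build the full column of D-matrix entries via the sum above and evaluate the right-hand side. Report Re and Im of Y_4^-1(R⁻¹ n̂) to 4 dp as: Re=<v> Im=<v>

Need the full column D^4_{m',-1} for m'=−4..4 at α=0.1078, β=1.0925, γ=3.5378.
cos(β/2)=0.854479, sin(β/2)=0.519487
d^4_{-4,-1}: single k=3 term ⇒ +0.477885;  D = -0.323426-0.351809i
d^4_{-3,-1}: k∈[2..3] ⇒ +0.833731 -0.513595 = +0.320136;  D = -0.240763-0.210998i
d^4_{-2,-1}: k∈[1..3] ⇒ +0.733025 -1.354675 +0.333803 = -0.287847;  D = +0.235635+0.165324i
d^4_{-1,-1}: k∈[0..3] ⇒ +0.284190 -1.575604 +1.164725 -0.143499 = -0.270187;  D = +0.236591+0.130484i
d^4_{0,-1}: k∈[0..3] ⇒ -0.772676 +1.713544 -0.633347 +0.039015 = +0.346536;  D = -0.319690-0.133736i
d^4_{1,-1}: k∈[0..3] ⇒ +1.050403 -1.164725 +0.215248 -0.005304 = +0.095622;  D = -0.091673-0.027197i
d^4_{2,-1}: k∈[0..2] ⇒ -0.903117 +0.500705 -0.037013 = -0.439426;  D = +0.432278+0.078933i
d^4_{3,-1}: k∈[0..1] ⇒ +0.513595 -0.113899 = +0.399697;  D = -0.398638-0.029075i
d^4_{4,-1}: single k=0 term ⇒ -0.176632;  D = +0.176524-0.006180i
Y_4^{m'}(θ=0.1477,φ=2.8193) and Σ D·Y over m':
  (-0.3234-0.3518i)·(+0.0001+0.0002i)  (-0.2408-0.2110i)·(-0.0022-0.0032i)  (+0.2356+0.1653i)·(+0.0339+0.0255i)  (+0.2366+0.1305i)·(-0.2514-0.0839i)  (-0.3197-0.1337i)·(+0.7564+0.0000i)  (-0.0917-0.0272i)·(+0.2514-0.0839i)  (+0.4323+0.0789i)·(+0.0339-0.0255i)  (-0.3986-0.0291i)·(+0.0022-0.0032i)  (+0.1765-0.0062i)·(+0.0001-0.0002i)
Y_4^-1(R⁻¹ n̂) = -0.296304-0.147326i

Re=-0.2963 Im=-0.1473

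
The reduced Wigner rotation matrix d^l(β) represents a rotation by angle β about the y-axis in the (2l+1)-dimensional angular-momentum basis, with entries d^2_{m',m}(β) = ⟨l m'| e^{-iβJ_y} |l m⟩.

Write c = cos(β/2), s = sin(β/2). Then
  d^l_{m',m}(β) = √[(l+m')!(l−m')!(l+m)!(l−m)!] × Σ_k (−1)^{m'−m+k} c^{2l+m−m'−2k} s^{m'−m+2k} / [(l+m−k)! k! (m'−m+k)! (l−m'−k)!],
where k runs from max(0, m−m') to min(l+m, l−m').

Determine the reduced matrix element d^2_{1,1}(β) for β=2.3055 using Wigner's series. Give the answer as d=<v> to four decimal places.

d^2_{1,1}(β=2.3055) via Wigner's sum:
Half-angle: c=0.405976, s=0.913884. N=√(6·1·6·1)=6.000000
The bounds max(0,m−m')=0 and min(l+m,l−m')=1 give 2 terms
  k=0: (−1)^0·6.0000/(6)·0.4060^4·0.9139^0 = +0.027164
  k=1: (−1)^1·6.0000/(2)·0.4060^2·0.9139^2 = -0.412956
d^2_{1,1}(2.3055) = +0.027164 -0.412956 = -0.385791

d=-0.3858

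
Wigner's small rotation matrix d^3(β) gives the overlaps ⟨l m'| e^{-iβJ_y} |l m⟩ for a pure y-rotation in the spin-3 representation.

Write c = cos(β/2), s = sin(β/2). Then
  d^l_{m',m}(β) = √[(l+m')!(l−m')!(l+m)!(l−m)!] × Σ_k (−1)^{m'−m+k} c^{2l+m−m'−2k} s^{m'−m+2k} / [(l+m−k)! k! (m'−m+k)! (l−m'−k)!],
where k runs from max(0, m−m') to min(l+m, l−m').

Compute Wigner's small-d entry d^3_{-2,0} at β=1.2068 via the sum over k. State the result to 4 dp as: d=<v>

d=0.4257

d^3_{-2,0}(β=1.2068) via Wigner's sum:
Half-angle: c=0.823411, s=0.567445. N=√(1·120·6·6)=65.726707
k∈{2,3} keeps every argument non-negative
  k=2: (−1)^0·65.7267/(12)·0.8234^4·0.5674^2 = +0.810729
  k=3: (−1)^1·65.7267/(12)·0.8234^2·0.5674^4 = -0.385026
d^3_{-2,0}(1.2068) = +0.810729 -0.385026 = +0.425702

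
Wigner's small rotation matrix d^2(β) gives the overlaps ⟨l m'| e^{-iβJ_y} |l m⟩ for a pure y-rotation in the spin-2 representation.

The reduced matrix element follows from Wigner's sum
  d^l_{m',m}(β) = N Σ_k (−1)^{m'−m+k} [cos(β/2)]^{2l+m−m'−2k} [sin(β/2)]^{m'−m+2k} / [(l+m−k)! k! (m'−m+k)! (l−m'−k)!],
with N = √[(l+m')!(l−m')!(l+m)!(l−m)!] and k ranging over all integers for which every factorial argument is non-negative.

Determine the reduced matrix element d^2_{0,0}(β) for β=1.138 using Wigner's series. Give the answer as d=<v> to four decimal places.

d^2_{0,0}(β=1.138) via Wigner's sum:
Half-angle: c=0.842440, s=0.538790. N=√(2·2·2·2)=4.000000
k∈{0,1,2} keeps every argument non-negative
  k=0: (−1)^0·4.0000/(4)·0.8424^4·0.5388^0 = +0.503682
  k=1: (−1)^1·4.0000/(1)·0.8424^2·0.5388^2 = -0.824094
  k=2: (−1)^2·4.0000/(4)·0.8424^0·0.5388^4 = +0.084271
d^2_{0,0}(1.138) = +0.503682 -0.824094 +0.084271 = -0.236142

d=-0.2361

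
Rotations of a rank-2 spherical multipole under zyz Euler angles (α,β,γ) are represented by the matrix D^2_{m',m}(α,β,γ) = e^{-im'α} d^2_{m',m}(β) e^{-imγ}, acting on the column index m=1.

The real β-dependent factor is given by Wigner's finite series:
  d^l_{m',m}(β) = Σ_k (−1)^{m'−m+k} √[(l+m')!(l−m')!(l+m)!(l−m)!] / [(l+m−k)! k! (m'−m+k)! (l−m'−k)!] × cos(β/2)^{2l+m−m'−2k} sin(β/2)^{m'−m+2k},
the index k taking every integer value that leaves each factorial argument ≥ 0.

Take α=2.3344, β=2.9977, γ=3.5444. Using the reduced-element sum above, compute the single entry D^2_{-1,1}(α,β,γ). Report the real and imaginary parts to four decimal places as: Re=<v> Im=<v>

Re=-0.3439 Im=0.9115

First d^2_{-1,1}(β=2.9977), then the phase factors e^{-i(-1)α} and e^{-i(1)γ}:
Half-angle: c=0.071884, s=0.997413. N=√(1·6·6·1)=6.000000
k∈{2,3} keeps every argument non-negative
  k=2: (−1)^0·6.0000/(2)·0.0719^2·0.9974^2 = +0.015422
  k=3: (−1)^1·6.0000/(6)·0.0719^0·0.9974^4 = -0.989692
d^2_{-1,1}(2.9977) = +0.015422 -0.989692 = -0.974270
D = (-0.691529+0.722349i)·(-0.974270)·(-0.919964+0.392003i) = -0.343936+0.911543i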